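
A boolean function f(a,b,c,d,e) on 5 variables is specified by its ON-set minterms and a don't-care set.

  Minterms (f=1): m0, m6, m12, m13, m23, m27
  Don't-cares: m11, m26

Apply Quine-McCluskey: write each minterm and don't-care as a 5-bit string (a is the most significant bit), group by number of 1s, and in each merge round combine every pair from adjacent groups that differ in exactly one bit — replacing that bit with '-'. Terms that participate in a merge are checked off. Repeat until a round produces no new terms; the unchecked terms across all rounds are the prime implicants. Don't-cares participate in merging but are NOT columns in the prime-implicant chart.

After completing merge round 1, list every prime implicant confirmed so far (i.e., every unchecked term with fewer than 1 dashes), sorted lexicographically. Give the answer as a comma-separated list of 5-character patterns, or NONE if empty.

Round 0: 00000 00110 01011✓ 01100✓ 01101✓ 10111 11010✓ 11011✓
Round 1: -1011 0110- 1101-
PIs = {-1011, 00000, 00110, 0110-, 10111, 1101-}

00000, 00110, 10111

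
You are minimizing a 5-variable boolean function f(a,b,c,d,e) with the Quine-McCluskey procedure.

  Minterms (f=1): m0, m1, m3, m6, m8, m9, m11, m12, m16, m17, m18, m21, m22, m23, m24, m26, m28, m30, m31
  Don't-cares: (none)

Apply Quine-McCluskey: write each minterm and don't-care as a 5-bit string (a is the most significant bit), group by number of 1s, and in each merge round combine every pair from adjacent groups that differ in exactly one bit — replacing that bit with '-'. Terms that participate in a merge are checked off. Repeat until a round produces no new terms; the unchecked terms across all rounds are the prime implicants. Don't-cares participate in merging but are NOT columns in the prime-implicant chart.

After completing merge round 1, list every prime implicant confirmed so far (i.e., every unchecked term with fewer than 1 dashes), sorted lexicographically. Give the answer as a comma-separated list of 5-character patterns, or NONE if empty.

NONE

[col 0] 00000*, 00001*, 00011*, 00110*, 01000*, 01001*, 01011*, 01100*, 10000*, 10001*, 10010*, 10101*, 10110*, 10111*, 11000*, 11010*, 11100*, 11110*, 11111*
[col 1] -0000*, -0001*, -0110, -1000*, -1100*, 0-000*, 0-001*, 0-011*, 000-1*, 0000-*, 01-00*, 010-1*, 0100-*, 1-000*, 1-010*, 1-110*, 1-111*, 10-01, 10-10*, 100-0*, 1000-*, 101-1, 1011-*, 11-00*, 11-10*, 110-0*, 111-0*, 1111-*
[col 2] --000, -000-, -1-00, 0-0-1, 0-00-, 1--10, 1-0-0, 1-11-, 11--0
Prime implicants: --000, -000-, -0110, -1-00, 0-0-1, 0-00-, 1--10, 1-0-0, 1-11-, 10-01, 101-1, 11--0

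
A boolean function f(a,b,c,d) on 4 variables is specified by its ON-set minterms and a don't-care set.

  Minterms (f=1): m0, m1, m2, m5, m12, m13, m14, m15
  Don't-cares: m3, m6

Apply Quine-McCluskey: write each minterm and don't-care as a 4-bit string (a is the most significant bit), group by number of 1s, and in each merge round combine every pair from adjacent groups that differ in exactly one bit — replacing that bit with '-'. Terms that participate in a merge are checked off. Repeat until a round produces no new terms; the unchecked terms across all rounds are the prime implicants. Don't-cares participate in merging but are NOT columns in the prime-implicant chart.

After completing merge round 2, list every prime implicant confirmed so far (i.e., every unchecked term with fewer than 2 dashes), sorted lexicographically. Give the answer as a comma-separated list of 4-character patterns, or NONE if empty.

-101, -110, 0-01, 0-10

[col 0] 0000*, 0001*, 0010*, 0011*, 0101*, 0110*, 1100*, 1101*, 1110*, 1111*
[col 1] -101, -110, 0-01, 0-10, 00-0*, 00-1*, 000-*, 001-*, 11-0*, 11-1*, 110-*, 111-*
[col 2] 00--, 11--
Prime implicants: -101, -110, 0-01, 0-10, 00--, 11--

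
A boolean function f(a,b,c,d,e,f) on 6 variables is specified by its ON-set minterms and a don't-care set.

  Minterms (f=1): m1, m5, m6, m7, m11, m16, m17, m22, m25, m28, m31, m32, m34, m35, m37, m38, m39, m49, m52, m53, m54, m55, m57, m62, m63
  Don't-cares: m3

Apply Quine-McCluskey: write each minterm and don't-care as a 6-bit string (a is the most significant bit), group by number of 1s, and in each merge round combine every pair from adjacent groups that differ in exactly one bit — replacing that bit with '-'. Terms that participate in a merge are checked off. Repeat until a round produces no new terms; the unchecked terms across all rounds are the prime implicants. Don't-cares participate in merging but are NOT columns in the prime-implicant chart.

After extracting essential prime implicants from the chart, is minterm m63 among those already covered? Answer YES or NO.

[col 0] 000001*, 000011*, 000101*, 000110*, 000111*, 001011*, 010000*, 010001*, 010110*, 011001*, 011100, 011111*, 100000*, 100010*, 100011*, 100101*, 100110*, 100111*, 110001*, 110100*, 110101*, 110110*, 110111*, 111001*, 111110*, 111111*
[col 1] -00011*, -00101*, -00110*, -00111*, -10001*, -10110*, -11001*, -11111, 0-0001, 0-0110*, 00-011, 000-01*, 000-11*, 0000-1*, 0001-1*, 00011-*, 01-001*, 01000-, 1-0101*, 1-0110*, 1-0111*, 100-10*, 100-11*, 1000-0, 10001-*, 1001-1*, 10011-*, 11-001*, 11-110*, 11-111*, 110-01, 1101-0*, 1101-1*, 11010-*, 11011-*, 11111-*
[col 2] --0110, -00-11, -001-1, -0011-, -1-001, 000--1, 1-01-1, 1-011-, 100-1-, 11-11-, 1101--
Prime implicants: --0110, -00-11, -001-1, -0011-, -1-001, -11111, 0-0001, 00-011, 000--1, 01000-, 011100, 1-01-1, 1-011-, 100-1-, 1000-0, 11-11-, 110-01, 1101--
PI chart (minterm → PIs covering it):
  1 | 0-0001,000--1
  5 | -001-1,000--1
  6 | --0110,-0011-
  7 | -00-11,-001-1,-0011-,000--1
  11 | 00-011  (sole → essential)
  16 | 01000-  (sole → essential)
  17 | -1-001,0-0001,01000-
  22 | --0110  (sole → essential)
  25 | -1-001  (sole → essential)
  28 | 011100  (sole → essential)
  31 | -11111  (sole → essential)
  32 | 1000-0  (sole → essential)
  34 | 100-1-,1000-0
  35 | -00-11,100-1-
  37 | -001-1,1-01-1
  38 | --0110,-0011-,1-011-,100-1-
  39 | -00-11,-001-1,-0011-,1-01-1,1-011-,100-1-
  49 | -1-001,110-01
  52 | 1101--  (sole → essential)
  53 | 1-01-1,110-01,1101--
  54 | --0110,1-011-,11-11-,1101--
  55 | 1-01-1,1-011-,11-11-,1101--
  57 | -1-001  (sole → essential)
  62 | 11-11-  (sole → essential)
  63 | -11111,11-11-
Essential prime implicants: --0110, -1-001, -11111, 00-011, 01000-, 011100, 1000-0, 11-11-, 1101--

YES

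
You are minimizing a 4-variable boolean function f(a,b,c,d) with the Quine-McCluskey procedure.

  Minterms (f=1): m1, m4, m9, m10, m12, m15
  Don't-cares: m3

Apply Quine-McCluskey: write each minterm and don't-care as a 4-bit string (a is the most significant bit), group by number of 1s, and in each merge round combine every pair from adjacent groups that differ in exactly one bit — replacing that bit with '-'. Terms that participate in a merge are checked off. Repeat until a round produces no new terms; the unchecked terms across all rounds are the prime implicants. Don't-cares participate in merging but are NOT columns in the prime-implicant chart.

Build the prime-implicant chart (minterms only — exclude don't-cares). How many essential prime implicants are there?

4

size-2^0 implicants → 0001(✓)  0011(✓)  0100(✓)  1001(✓)  1010  1100(✓)  1111
size-2^1 implicants → -001  -100  00-1
Unchecked terms (primes): -001, -100, 00-1, 1010, 1111
Minterm coverage:
  m1 ⊆ -001,00-1
  m4 ⊆ -100 [E]
  m9 ⊆ -001 [E]
  m10 ⊆ 1010 [E]
  m12 ⊆ -100 [E]
  m15 ⊆ 1111 [E]
E = {-001, -100, 1010, 1111}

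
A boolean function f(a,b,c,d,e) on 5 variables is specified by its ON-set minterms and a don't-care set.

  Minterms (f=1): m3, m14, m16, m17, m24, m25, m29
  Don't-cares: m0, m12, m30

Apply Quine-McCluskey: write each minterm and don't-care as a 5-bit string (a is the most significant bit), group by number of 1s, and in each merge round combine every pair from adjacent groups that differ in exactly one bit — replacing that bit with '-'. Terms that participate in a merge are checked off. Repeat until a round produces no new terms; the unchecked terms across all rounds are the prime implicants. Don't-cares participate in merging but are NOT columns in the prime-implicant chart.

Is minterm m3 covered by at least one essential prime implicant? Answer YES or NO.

YES

[col 0] 00000*, 00011, 01100*, 01110*, 10000*, 10001*, 11000*, 11001*, 11101*, 11110*
[col 1] -0000, -1110, 011-0, 1-000*, 1-001*, 1000-*, 11-01, 1100-*
[col 2] 1-00-
Prime implicants: -0000, -1110, 00011, 011-0, 1-00-, 11-01
PI chart (minterm → PIs covering it):
  3 | 00011  (sole → essential)
  14 | -1110,011-0
  16 | -0000,1-00-
  17 | 1-00-  (sole → essential)
  24 | 1-00-  (sole → essential)
  25 | 1-00-,11-01
  29 | 11-01  (sole → essential)
Essential prime implicants: 00011, 1-00-, 11-01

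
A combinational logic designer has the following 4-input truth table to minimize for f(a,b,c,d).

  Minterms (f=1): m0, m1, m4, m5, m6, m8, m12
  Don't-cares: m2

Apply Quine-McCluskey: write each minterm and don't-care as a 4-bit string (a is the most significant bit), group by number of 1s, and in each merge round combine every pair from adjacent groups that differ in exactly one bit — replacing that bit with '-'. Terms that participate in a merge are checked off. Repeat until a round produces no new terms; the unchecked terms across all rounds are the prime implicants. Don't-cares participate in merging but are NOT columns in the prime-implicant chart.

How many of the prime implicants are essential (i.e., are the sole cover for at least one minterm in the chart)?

3

size-2^0 implicants → 0000(✓)  0001(✓)  0010(✓)  0100(✓)  0101(✓)  0110(✓)  1000(✓)  1100(✓)
size-2^1 implicants → -000(✓)  -100(✓)  0-00(✓)  0-01(✓)  0-10(✓)  00-0(✓)  000-(✓)  01-0(✓)  010-(✓)  1-00(✓)
size-2^2 implicants → --00  0--0  0-0-
Unchecked terms (primes): --00, 0--0, 0-0-
Minterm coverage:
  m0 ⊆ --00,0--0,0-0-
  m1 ⊆ 0-0- [E]
  m4 ⊆ --00,0--0,0-0-
  m5 ⊆ 0-0- [E]
  m6 ⊆ 0--0 [E]
  m8 ⊆ --00 [E]
  m12 ⊆ --00 [E]
E = {--00, 0--0, 0-0-}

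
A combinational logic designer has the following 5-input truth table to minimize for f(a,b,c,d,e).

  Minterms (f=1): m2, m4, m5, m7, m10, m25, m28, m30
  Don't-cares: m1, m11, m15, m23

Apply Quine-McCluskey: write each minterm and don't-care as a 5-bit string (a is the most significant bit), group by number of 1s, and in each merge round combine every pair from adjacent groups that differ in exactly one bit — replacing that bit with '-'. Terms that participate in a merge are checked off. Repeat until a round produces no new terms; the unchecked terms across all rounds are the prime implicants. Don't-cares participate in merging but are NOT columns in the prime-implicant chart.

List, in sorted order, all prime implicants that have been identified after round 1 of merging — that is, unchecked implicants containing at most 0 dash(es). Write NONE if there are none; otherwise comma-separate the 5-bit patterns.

Round 0: 00001✓ 00010✓ 00100✓ 00101✓ 00111✓ 01010✓ 01011✓ 01111✓ 10111✓ 11001 11100✓ 11110✓
Round 1: -0111 0-010 0-111 00-01 001-1 0010- 01-11 0101- 111-0
PIs = {-0111, 0-010, 0-111, 00-01, 001-1, 0010-, 01-11, 0101-, 11001, 111-0}

11001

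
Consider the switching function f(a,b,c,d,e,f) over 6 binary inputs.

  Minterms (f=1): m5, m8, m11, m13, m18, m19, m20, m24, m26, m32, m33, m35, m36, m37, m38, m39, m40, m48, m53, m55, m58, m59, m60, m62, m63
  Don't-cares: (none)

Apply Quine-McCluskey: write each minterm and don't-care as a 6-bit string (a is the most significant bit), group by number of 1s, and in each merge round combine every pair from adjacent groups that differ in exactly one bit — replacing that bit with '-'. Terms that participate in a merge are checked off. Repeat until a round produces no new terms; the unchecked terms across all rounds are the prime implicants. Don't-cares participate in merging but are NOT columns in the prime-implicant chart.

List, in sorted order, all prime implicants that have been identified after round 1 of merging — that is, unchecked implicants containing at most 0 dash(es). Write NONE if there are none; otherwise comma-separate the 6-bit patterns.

001011, 010100

size-2^0 implicants → 000101(✓)  001000(✓)  001011  001101(✓)  010010(✓)  010011(✓)  010100  011000(✓)  011010(✓)  100000(✓)  100001(✓)  100011(✓)  100100(✓)  100101(✓)  100110(✓)  100111(✓)  101000(✓)  110000(✓)  110101(✓)  110111(✓)  111010(✓)  111011(✓)  111100(✓)  111110(✓)  111111(✓)
size-2^1 implicants → -00101  -01000  -11010  0-1000  00-101  01-010  01001-  0110-0  1-0000  1-0101(✓)  1-0111(✓)  10-000  100-00(✓)  100-01(✓)  100-11(✓)  1000-1(✓)  10000-(✓)  1001-0(✓)  1001-1(✓)  10010-(✓)  10011-(✓)  11-111  1101-1(✓)  111-10(✓)  111-11(✓)  11101-(✓)  1111-0  11111-(✓)
size-2^2 implicants → 1-01-1  100--1  100-0-  1001--  111-1-
Unchecked terms (primes): -00101, -01000, -11010, 0-1000, 00-101, 001011, 01-010, 01001-, 010100, 0110-0, 1-0000, 1-01-1, 10-000, 100--1, 100-0-, 1001--, 11-111, 111-1-, 1111-0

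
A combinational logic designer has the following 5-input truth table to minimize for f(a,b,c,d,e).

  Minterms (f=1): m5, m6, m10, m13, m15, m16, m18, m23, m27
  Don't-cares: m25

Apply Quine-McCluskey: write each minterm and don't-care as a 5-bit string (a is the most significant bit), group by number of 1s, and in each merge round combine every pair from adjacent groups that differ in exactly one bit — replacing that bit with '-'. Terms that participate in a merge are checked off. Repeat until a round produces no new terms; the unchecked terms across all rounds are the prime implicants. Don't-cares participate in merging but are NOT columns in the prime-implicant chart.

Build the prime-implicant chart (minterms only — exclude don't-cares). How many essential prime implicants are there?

size-2^0 implicants → 00101(✓)  00110  01010  01101(✓)  01111(✓)  10000(✓)  10010(✓)  10111  11001(✓)  11011(✓)
size-2^1 implicants → 0-101  011-1  100-0  110-1
Unchecked terms (primes): 0-101, 00110, 01010, 011-1, 100-0, 10111, 110-1
Minterm coverage:
  m5 ⊆ 0-101 [E]
  m6 ⊆ 00110 [E]
  m10 ⊆ 01010 [E]
  m13 ⊆ 0-101,011-1
  m15 ⊆ 011-1 [E]
  m16 ⊆ 100-0 [E]
  m18 ⊆ 100-0 [E]
  m23 ⊆ 10111 [E]
  m27 ⊆ 110-1 [E]
E = {0-101, 00110, 01010, 011-1, 100-0, 10111, 110-1}

7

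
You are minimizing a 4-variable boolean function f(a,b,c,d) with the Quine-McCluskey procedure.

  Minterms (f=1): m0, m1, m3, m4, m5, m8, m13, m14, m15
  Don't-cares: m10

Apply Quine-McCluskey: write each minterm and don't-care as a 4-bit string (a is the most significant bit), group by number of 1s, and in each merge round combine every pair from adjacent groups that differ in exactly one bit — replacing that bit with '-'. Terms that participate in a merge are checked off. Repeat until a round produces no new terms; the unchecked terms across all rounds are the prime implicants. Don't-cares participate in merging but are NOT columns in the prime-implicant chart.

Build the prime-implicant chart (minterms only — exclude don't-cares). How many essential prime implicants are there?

size-2^0 implicants → 0000(✓)  0001(✓)  0011(✓)  0100(✓)  0101(✓)  1000(✓)  1010(✓)  1101(✓)  1110(✓)  1111(✓)
size-2^1 implicants → -000  -101  0-00(✓)  0-01(✓)  00-1  000-(✓)  010-(✓)  1-10  10-0  11-1  111-
size-2^2 implicants → 0-0-
Unchecked terms (primes): -000, -101, 0-0-, 00-1, 1-10, 10-0, 11-1, 111-
Minterm coverage:
  m0 ⊆ -000,0-0-
  m1 ⊆ 0-0-,00-1
  m3 ⊆ 00-1 [E]
  m4 ⊆ 0-0- [E]
  m5 ⊆ -101,0-0-
  m8 ⊆ -000,10-0
  m13 ⊆ -101,11-1
  m14 ⊆ 1-10,111-
  m15 ⊆ 11-1,111-
E = {0-0-, 00-1}

2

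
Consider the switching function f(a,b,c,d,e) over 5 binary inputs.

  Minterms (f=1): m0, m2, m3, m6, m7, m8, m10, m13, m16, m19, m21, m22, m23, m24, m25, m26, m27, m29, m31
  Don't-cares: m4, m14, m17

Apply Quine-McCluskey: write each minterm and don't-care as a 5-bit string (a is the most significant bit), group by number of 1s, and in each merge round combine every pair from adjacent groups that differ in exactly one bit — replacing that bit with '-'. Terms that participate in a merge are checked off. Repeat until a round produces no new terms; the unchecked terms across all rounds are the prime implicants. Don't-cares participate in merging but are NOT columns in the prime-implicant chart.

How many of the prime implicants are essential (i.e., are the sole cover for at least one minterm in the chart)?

[col 0] 00000*, 00010*, 00011*, 00100*, 00110*, 00111*, 01000*, 01010*, 01101*, 01110*, 10000*, 10001*, 10011*, 10101*, 10110*, 10111*, 11000*, 11001*, 11010*, 11011*, 11101*, 11111*
[col 1] -0000*, -0011*, -0110*, -0111*, -1000*, -1010*, -1101, 0-000*, 0-010*, 0-110*, 00-00*, 00-10*, 00-11*, 000-0*, 0001-*, 001-0*, 0011-*, 01-10*, 010-0*, 1-000*, 1-001*, 1-011*, 1-101*, 1-111*, 10-01*, 10-11*, 100-1*, 1000-*, 101-1*, 1011-*, 11-01*, 11-11*, 110-0*, 110-1*, 1100-*, 1101-*, 111-1*
[col 2] --000, -0-11, -011-, -10-0, 0--10, 0-0-0, 00--0, 00-1-, 1--01*, 1--11*, 1-0-1*, 1-00-, 1-1-1*, 10--1*, 11--1*, 110--
[col 3] 1---1
Prime implicants: --000, -0-11, -011-, -10-0, -1101, 0--10, 0-0-0, 00--0, 00-1-, 1---1, 1-00-, 110--
PI chart (minterm → PIs covering it):
  0 | --000,0-0-0,00--0
  2 | 0--10,0-0-0,00--0,00-1-
  3 | -0-11,00-1-
  6 | -011-,0--10,00--0,00-1-
  7 | -0-11,-011-,00-1-
  8 | --000,-10-0,0-0-0
  10 | -10-0,0--10,0-0-0
  13 | -1101  (sole → essential)
  16 | --000,1-00-
  19 | -0-11,1---1
  21 | 1---1  (sole → essential)
  22 | -011-  (sole → essential)
  23 | -0-11,-011-,1---1
  24 | --000,-10-0,1-00-,110--
  25 | 1---1,1-00-,110--
  26 | -10-0,110--
  27 | 1---1,110--
  29 | -1101,1---1
  31 | 1---1  (sole → essential)
Essential prime implicants: -011-, -1101, 1---1

3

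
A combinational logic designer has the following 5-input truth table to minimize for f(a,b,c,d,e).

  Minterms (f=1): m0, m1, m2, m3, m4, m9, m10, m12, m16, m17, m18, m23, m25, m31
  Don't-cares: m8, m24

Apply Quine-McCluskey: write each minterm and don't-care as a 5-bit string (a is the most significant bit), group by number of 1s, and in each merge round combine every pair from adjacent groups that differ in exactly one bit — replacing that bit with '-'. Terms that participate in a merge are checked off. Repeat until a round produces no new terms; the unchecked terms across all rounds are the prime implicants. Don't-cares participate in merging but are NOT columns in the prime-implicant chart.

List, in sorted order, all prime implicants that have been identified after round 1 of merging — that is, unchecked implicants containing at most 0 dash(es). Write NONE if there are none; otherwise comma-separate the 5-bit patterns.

NONE

size-2^0 implicants → 00000(✓)  00001(✓)  00010(✓)  00011(✓)  00100(✓)  01000(✓)  01001(✓)  01010(✓)  01100(✓)  10000(✓)  10001(✓)  10010(✓)  10111(✓)  11000(✓)  11001(✓)  11111(✓)
size-2^1 implicants → -0000(✓)  -0001(✓)  -0010(✓)  -1000(✓)  -1001(✓)  0-000(✓)  0-001(✓)  0-010(✓)  0-100(✓)  00-00(✓)  000-0(✓)  000-1(✓)  0000-(✓)  0001-(✓)  01-00(✓)  010-0(✓)  0100-(✓)  1-000(✓)  1-001(✓)  1-111  100-0(✓)  1000-(✓)  1100-(✓)
size-2^2 implicants → --000(✓)  --001(✓)  -00-0  -000-(✓)  -100-(✓)  0--00  0-0-0  0-00-(✓)  000--  1-00-(✓)
size-2^3 implicants → --00-
Unchecked terms (primes): --00-, -00-0, 0--00, 0-0-0, 000--, 1-111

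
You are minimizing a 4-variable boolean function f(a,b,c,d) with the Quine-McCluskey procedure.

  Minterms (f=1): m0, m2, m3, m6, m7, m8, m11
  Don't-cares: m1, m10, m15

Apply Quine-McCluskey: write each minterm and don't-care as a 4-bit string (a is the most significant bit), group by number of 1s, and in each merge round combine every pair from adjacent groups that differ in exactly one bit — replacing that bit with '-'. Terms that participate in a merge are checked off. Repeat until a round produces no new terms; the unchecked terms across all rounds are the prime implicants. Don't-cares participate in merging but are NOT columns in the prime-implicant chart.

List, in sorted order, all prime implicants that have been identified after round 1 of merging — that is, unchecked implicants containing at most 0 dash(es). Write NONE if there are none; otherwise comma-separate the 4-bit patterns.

size-2^0 implicants → 0000(✓)  0001(✓)  0010(✓)  0011(✓)  0110(✓)  0111(✓)  1000(✓)  1010(✓)  1011(✓)  1111(✓)
size-2^1 implicants → -000(✓)  -010(✓)  -011(✓)  -111(✓)  0-10(✓)  0-11(✓)  00-0(✓)  00-1(✓)  000-(✓)  001-(✓)  011-(✓)  1-11(✓)  10-0(✓)  101-(✓)
size-2^2 implicants → --11  -0-0  -01-  0-1-  00--
Unchecked terms (primes): --11, -0-0, -01-, 0-1-, 00--

NONE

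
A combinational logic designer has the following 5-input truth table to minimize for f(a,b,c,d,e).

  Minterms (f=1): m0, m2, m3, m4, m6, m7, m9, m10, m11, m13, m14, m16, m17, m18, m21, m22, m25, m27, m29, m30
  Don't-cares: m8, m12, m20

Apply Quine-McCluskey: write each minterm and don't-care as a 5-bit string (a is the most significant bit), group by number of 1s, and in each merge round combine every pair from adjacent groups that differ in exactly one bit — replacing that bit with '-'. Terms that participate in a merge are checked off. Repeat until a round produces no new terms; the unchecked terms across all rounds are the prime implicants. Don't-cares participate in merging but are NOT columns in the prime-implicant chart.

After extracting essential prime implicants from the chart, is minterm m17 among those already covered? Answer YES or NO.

size-2^0 implicants → 00000(✓)  00010(✓)  00011(✓)  00100(✓)  00110(✓)  00111(✓)  01000(✓)  01001(✓)  01010(✓)  01011(✓)  01100(✓)  01101(✓)  01110(✓)  10000(✓)  10001(✓)  10010(✓)  10100(✓)  10101(✓)  10110(✓)  11001(✓)  11011(✓)  11101(✓)  11110(✓)
size-2^1 implicants → -0000(✓)  -0010(✓)  -0100(✓)  -0110(✓)  -1001(✓)  -1011(✓)  -1101(✓)  -1110(✓)  0-000(✓)  0-010(✓)  0-011(✓)  0-100(✓)  0-110(✓)  00-00(✓)  00-10(✓)  00-11(✓)  000-0(✓)  0001-(✓)  001-0(✓)  0011-(✓)  01-00(✓)  01-01(✓)  01-10(✓)  010-0(✓)  010-1(✓)  0100-(✓)  0101-(✓)  011-0(✓)  0110-(✓)  1-001(✓)  1-101(✓)  1-110(✓)  10-00(✓)  10-01(✓)  10-10(✓)  100-0(✓)  1000-(✓)  101-0(✓)  1010-(✓)  11-01(✓)  110-1(✓)
size-2^2 implicants → --110  -0-00(✓)  -0-10(✓)  -00-0(✓)  -01-0(✓)  -1-01  -10-1  0--00(✓)  0--10(✓)  0-0-0(✓)  0-01-  0-1-0(✓)  00--0(✓)  00-1-  01--0(✓)  01-0-  010--  1--01  10--0(✓)  10-0-
size-2^3 implicants → -0--0  0---0
Unchecked terms (primes): --110, -0--0, -1-01, -10-1, 0---0, 0-01-, 00-1-, 01-0-, 010--, 1--01, 10-0-
Minterm coverage:
  m0 ⊆ -0--0,0---0
  m2 ⊆ -0--0,0---0,0-01-,00-1-
  m3 ⊆ 0-01-,00-1-
  m4 ⊆ -0--0,0---0
  m6 ⊆ --110,-0--0,0---0,00-1-
  m7 ⊆ 00-1- [E]
  m9 ⊆ -1-01,-10-1,01-0-,010--
  m10 ⊆ 0---0,0-01-,010--
  m11 ⊆ -10-1,0-01-,010--
  m13 ⊆ -1-01,01-0-
  m14 ⊆ --110,0---0
  m16 ⊆ -0--0,10-0-
  m17 ⊆ 1--01,10-0-
  m18 ⊆ -0--0 [E]
  m21 ⊆ 1--01,10-0-
  m22 ⊆ --110,-0--0
  m25 ⊆ -1-01,-10-1,1--01
  m27 ⊆ -10-1 [E]
  m29 ⊆ -1-01,1--01
  m30 ⊆ --110 [E]
E = {--110, -0--0, -10-1, 00-1-}

NO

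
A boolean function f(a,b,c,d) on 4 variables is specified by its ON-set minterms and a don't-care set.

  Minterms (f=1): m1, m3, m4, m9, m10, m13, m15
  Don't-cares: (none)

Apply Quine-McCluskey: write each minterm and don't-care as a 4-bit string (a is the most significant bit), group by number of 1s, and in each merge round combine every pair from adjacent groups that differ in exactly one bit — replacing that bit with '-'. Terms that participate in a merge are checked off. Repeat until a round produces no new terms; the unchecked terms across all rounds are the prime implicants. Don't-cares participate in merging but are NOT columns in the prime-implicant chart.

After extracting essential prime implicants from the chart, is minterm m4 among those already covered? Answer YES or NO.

YES

[col 0] 0001*, 0011*, 0100, 1001*, 1010, 1101*, 1111*
[col 1] -001, 00-1, 1-01, 11-1
Prime implicants: -001, 00-1, 0100, 1-01, 1010, 11-1
PI chart (minterm → PIs covering it):
  1 | -001,00-1
  3 | 00-1  (sole → essential)
  4 | 0100  (sole → essential)
  9 | -001,1-01
  10 | 1010  (sole → essential)
  13 | 1-01,11-1
  15 | 11-1  (sole → essential)
Essential prime implicants: 00-1, 0100, 1010, 11-1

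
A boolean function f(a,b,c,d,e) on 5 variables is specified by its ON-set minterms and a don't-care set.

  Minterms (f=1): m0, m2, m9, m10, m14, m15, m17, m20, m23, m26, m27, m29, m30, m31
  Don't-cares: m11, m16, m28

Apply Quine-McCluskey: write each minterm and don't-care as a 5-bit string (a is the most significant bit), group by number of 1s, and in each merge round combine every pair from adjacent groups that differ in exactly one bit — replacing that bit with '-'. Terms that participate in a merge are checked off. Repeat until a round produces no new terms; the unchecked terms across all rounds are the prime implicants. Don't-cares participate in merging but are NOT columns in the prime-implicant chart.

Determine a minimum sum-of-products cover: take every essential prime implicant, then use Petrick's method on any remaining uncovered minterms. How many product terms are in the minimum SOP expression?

[col 0] 00000*, 00010*, 01001*, 01010*, 01011*, 01110*, 01111*, 10000*, 10001*, 10100*, 10111*, 11010*, 11011*, 11100*, 11101*, 11110*, 11111*
[col 1] -0000, -1010*, -1011*, -1110*, -1111*, 0-010, 000-0, 01-10*, 01-11*, 010-1, 0101-*, 0111-*, 1-100, 1-111, 10-00, 1000-, 11-10*, 11-11*, 1101-*, 111-0*, 111-1*, 1110-*, 1111-*
[col 2] -1-10*, -1-11*, -101-*, -111-*, 01-1-*, 11-1-*, 111--
[col 3] -1-1-
Prime implicants: -0000, -1-1-, 0-010, 000-0, 010-1, 1-100, 1-111, 10-00, 1000-, 111--
PI chart (minterm → PIs covering it):
  0 | -0000,000-0
  2 | 0-010,000-0
  9 | 010-1  (sole → essential)
  10 | -1-1-,0-010
  14 | -1-1-  (sole → essential)
  15 | -1-1-  (sole → essential)
  17 | 1000-  (sole → essential)
  20 | 1-100,10-00
  23 | 1-111  (sole → essential)
  26 | -1-1-  (sole → essential)
  27 | -1-1-  (sole → essential)
  29 | 111--  (sole → essential)
  30 | -1-1-,111--
  31 | -1-1-,1-111,111--
Essential prime implicants: -1-1-, 010-1, 1-111, 1000-, 111--
Petrick residual → 000-0, 1-100
Minimum SOP uses 7 PIs: bd + a'b'c'e' + a'bc'e + acd'e' + acde + ab'c'd' + abc

7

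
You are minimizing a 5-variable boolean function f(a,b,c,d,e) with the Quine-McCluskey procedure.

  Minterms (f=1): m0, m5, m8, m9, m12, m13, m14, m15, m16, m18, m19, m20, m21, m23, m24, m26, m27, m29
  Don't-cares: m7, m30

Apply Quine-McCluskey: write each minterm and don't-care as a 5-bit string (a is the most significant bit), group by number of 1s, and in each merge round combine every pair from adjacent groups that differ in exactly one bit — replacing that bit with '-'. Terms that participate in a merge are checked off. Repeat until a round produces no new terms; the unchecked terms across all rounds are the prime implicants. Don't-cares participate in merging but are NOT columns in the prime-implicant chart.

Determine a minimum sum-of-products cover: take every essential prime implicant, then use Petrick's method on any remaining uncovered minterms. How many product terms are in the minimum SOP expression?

7

size-2^0 implicants → 00000(✓)  00101(✓)  00111(✓)  01000(✓)  01001(✓)  01100(✓)  01101(✓)  01110(✓)  01111(✓)  10000(✓)  10010(✓)  10011(✓)  10100(✓)  10101(✓)  10111(✓)  11000(✓)  11010(✓)  11011(✓)  11101(✓)  11110(✓)
size-2^1 implicants → -0000(✓)  -0101(✓)  -0111(✓)  -1000(✓)  -1101(✓)  -1110  0-000(✓)  0-101(✓)  0-111(✓)  001-1(✓)  01-00(✓)  01-01(✓)  0100-(✓)  011-0(✓)  011-1(✓)  0110-(✓)  0111-(✓)  1-000(✓)  1-010(✓)  1-011(✓)  1-101(✓)  10-00  10-11  100-0(✓)  1001-(✓)  101-1(✓)  1010-  11-10  110-0(✓)  1101-(✓)
size-2^2 implicants → --000  --101  -01-1  0-1-1  01-0-  011--  1-0-0  1-01-
Unchecked terms (primes): --000, --101, -01-1, -1110, 0-1-1, 01-0-, 011--, 1-0-0, 1-01-, 10-00, 10-11, 1010-, 11-10
Minterm coverage:
  m0 ⊆ --000 [E]
  m5 ⊆ --101,-01-1,0-1-1
  m8 ⊆ --000,01-0-
  m9 ⊆ 01-0- [E]
  m12 ⊆ 01-0-,011--
  m13 ⊆ --101,0-1-1,01-0-,011--
  m14 ⊆ -1110,011--
  m15 ⊆ 0-1-1,011--
  m16 ⊆ --000,1-0-0,10-00
  m18 ⊆ 1-0-0,1-01-
  m19 ⊆ 1-01-,10-11
  m20 ⊆ 10-00,1010-
  m21 ⊆ --101,-01-1,1010-
  m23 ⊆ -01-1,10-11
  m24 ⊆ --000,1-0-0
  m26 ⊆ 1-0-0,1-01-,11-10
  m27 ⊆ 1-01- [E]
  m29 ⊆ --101 [E]
E = {--000, --101, 01-0-, 1-01-}
Petrick residual → -01-1, 011--, 10-00
Cover = c'd'e' + cd'e + b'ce + a'bd' + a'bc + ac'd + ab'd'e'  |cover|=7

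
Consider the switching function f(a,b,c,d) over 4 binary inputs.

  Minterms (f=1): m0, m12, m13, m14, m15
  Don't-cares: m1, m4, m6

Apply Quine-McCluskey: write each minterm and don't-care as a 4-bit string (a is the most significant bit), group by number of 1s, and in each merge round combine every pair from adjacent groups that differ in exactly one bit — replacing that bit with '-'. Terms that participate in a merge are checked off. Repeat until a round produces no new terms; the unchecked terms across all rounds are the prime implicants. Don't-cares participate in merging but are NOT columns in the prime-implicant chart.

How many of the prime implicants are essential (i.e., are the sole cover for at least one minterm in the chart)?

Round 0: 0000✓ 0001✓ 0100✓ 0110✓ 1100✓ 1101✓ 1110✓ 1111✓
Round 1: -100✓ -110✓ 0-00 000- 01-0✓ 11-0✓ 11-1✓ 110-✓ 111-✓
Round 2: -1-0 11--
PIs = {-1-0, 0-00, 000-, 11--}
Coverage chart:
  m0: 0-00,000-
  m12: -1-0,11--
  m13: 11-- ←essential
  m14: -1-0,11--
  m15: 11-- ←essential
Essential: 11--

1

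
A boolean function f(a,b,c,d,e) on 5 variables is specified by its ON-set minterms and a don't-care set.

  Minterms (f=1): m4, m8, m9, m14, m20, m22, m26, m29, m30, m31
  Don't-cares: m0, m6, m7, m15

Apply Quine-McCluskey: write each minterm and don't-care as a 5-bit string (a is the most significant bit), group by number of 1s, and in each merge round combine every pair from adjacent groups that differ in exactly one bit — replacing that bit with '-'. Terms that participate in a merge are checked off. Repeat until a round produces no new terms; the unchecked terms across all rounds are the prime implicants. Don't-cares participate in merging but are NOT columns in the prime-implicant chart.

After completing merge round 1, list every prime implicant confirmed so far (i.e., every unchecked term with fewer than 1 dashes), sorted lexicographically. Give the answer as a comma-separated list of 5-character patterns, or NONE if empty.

[col 0] 00000*, 00100*, 00110*, 00111*, 01000*, 01001*, 01110*, 01111*, 10100*, 10110*, 11010*, 11101*, 11110*, 11111*
[col 1] -0100*, -0110*, -1110*, -1111*, 0-000, 0-110*, 0-111*, 00-00, 001-0*, 0011-*, 0100-, 0111-*, 1-110*, 101-0*, 11-10, 111-1, 1111-*
[col 2] --110, -01-0, -111-, 0-11-
Prime implicants: --110, -01-0, -111-, 0-000, 0-11-, 00-00, 0100-, 11-10, 111-1

NONE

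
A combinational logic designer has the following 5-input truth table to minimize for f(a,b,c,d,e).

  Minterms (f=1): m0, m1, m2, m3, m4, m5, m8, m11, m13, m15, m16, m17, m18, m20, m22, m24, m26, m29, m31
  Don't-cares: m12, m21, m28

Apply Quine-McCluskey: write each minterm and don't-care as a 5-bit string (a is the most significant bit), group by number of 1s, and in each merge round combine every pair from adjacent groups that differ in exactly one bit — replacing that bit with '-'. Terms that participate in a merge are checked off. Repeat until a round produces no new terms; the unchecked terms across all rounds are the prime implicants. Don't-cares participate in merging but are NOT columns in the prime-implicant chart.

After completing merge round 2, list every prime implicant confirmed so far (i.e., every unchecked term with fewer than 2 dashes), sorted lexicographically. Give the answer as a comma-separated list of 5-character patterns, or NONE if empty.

[col 0] 00000*, 00001*, 00010*, 00011*, 00100*, 00101*, 01000*, 01011*, 01100*, 01101*, 01111*, 10000*, 10001*, 10010*, 10100*, 10101*, 10110*, 11000*, 11010*, 11100*, 11101*, 11111*
[col 1] -0000*, -0001*, -0010*, -0100*, -0101*, -1000*, -1100*, -1101*, -1111*, 0-000*, 0-011, 0-100*, 0-101*, 00-00*, 00-01*, 000-0*, 000-1*, 0000-*, 0001-*, 0010-*, 01-00*, 01-11, 011-1*, 0110-*, 1-000*, 1-010*, 1-100*, 1-101*, 10-00*, 10-01*, 10-10*, 100-0*, 1000-*, 101-0*, 1010-*, 11-00*, 110-0*, 111-1*, 1110-*
[col 2] --000*, --100*, --101*, -0-00*, -0-01*, -00-0, -000-*, -010-*, -1-00*, -11-1, -110-*, 0--00*, 0-10-*, 00-0-*, 000--, 1--00*, 1-0-0, 1-10-*, 10--0, 10-0-*
[col 3] ---00, --10-, -0-0-
Prime implicants: ---00, --10-, -0-0-, -00-0, -11-1, 0-011, 000--, 01-11, 1-0-0, 10--0

0-011, 01-11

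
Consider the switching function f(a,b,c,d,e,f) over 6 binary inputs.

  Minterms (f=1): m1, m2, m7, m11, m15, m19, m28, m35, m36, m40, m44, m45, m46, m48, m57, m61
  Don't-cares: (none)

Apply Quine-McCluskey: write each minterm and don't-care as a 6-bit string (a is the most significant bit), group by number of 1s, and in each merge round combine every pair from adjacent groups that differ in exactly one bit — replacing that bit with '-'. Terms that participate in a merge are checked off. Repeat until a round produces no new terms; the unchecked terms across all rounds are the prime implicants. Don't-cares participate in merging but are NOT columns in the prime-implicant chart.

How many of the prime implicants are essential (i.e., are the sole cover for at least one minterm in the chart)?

size-2^0 implicants → 000001  000010  000111(✓)  001011(✓)  001111(✓)  010011  011100  100011  100100(✓)  101000(✓)  101100(✓)  101101(✓)  101110(✓)  110000  111001(✓)  111101(✓)
size-2^1 implicants → 00-111  001-11  1-1101  10-100  101-00  1011-0  10110-  111-01
Unchecked terms (primes): 00-111, 000001, 000010, 001-11, 010011, 011100, 1-1101, 10-100, 100011, 101-00, 1011-0, 10110-, 110000, 111-01
Minterm coverage:
  m1 ⊆ 000001 [E]
  m2 ⊆ 000010 [E]
  m7 ⊆ 00-111 [E]
  m11 ⊆ 001-11 [E]
  m15 ⊆ 00-111,001-11
  m19 ⊆ 010011 [E]
  m28 ⊆ 011100 [E]
  m35 ⊆ 100011 [E]
  m36 ⊆ 10-100 [E]
  m40 ⊆ 101-00 [E]
  m44 ⊆ 10-100,101-00,1011-0,10110-
  m45 ⊆ 1-1101,10110-
  m46 ⊆ 1011-0 [E]
  m48 ⊆ 110000 [E]
  m57 ⊆ 111-01 [E]
  m61 ⊆ 1-1101,111-01
E = {00-111, 000001, 000010, 001-11, 010011, 011100, 10-100, 100011, 101-00, 1011-0, 110000, 111-01}

12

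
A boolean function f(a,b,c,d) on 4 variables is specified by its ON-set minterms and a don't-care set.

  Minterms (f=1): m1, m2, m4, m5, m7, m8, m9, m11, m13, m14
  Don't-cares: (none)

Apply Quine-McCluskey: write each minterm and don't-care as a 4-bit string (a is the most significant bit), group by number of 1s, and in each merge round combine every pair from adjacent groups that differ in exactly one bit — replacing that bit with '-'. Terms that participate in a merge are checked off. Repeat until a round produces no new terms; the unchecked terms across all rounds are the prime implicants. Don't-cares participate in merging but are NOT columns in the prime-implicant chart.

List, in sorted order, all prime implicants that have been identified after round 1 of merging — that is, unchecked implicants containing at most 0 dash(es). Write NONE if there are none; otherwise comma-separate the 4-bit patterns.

size-2^0 implicants → 0001(✓)  0010  0100(✓)  0101(✓)  0111(✓)  1000(✓)  1001(✓)  1011(✓)  1101(✓)  1110
size-2^1 implicants → -001(✓)  -101(✓)  0-01(✓)  01-1  010-  1-01(✓)  10-1  100-
size-2^2 implicants → --01
Unchecked terms (primes): --01, 0010, 01-1, 010-, 10-1, 100-, 1110

0010, 1110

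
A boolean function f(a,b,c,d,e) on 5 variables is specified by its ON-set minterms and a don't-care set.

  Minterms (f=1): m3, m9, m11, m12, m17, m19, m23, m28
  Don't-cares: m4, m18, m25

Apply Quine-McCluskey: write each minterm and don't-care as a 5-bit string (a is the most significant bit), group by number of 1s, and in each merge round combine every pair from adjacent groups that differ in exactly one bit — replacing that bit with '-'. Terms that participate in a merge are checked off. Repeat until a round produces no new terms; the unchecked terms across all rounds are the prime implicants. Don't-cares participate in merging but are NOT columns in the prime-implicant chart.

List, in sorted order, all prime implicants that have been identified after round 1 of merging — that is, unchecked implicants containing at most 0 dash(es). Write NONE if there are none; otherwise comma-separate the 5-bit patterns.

NONE

size-2^0 implicants → 00011(✓)  00100(✓)  01001(✓)  01011(✓)  01100(✓)  10001(✓)  10010(✓)  10011(✓)  10111(✓)  11001(✓)  11100(✓)
size-2^1 implicants → -0011  -1001  -1100  0-011  0-100  010-1  1-001  10-11  100-1  1001-
Unchecked terms (primes): -0011, -1001, -1100, 0-011, 0-100, 010-1, 1-001, 10-11, 100-1, 1001-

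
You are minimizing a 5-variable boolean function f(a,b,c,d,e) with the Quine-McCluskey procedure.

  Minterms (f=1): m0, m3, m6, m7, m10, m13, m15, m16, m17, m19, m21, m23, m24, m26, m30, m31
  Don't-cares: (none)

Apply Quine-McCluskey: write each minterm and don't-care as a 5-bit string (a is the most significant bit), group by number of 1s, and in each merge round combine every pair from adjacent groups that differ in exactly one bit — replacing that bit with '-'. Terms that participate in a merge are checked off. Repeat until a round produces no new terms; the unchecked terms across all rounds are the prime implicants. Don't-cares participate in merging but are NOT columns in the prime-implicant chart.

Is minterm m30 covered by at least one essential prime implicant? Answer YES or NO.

NO

size-2^0 implicants → 00000(✓)  00011(✓)  00110(✓)  00111(✓)  01010(✓)  01101(✓)  01111(✓)  10000(✓)  10001(✓)  10011(✓)  10101(✓)  10111(✓)  11000(✓)  11010(✓)  11110(✓)  11111(✓)
size-2^1 implicants → -0000  -0011(✓)  -0111(✓)  -1010  -1111(✓)  0-111(✓)  00-11(✓)  0011-  011-1  1-000  1-111(✓)  10-01(✓)  10-11(✓)  100-1(✓)  1000-  101-1(✓)  11-10  110-0  1111-
size-2^2 implicants → --111  -0-11  10--1
Unchecked terms (primes): --111, -0-11, -0000, -1010, 0011-, 011-1, 1-000, 10--1, 1000-, 11-10, 110-0, 1111-
Minterm coverage:
  m0 ⊆ -0000 [E]
  m3 ⊆ -0-11 [E]
  m6 ⊆ 0011- [E]
  m7 ⊆ --111,-0-11,0011-
  m10 ⊆ -1010 [E]
  m13 ⊆ 011-1 [E]
  m15 ⊆ --111,011-1
  m16 ⊆ -0000,1-000,1000-
  m17 ⊆ 10--1,1000-
  m19 ⊆ -0-11,10--1
  m21 ⊆ 10--1 [E]
  m23 ⊆ --111,-0-11,10--1
  m24 ⊆ 1-000,110-0
  m26 ⊆ -1010,11-10,110-0
  m30 ⊆ 11-10,1111-
  m31 ⊆ --111,1111-
E = {-0-11, -0000, -1010, 0011-, 011-1, 10--1}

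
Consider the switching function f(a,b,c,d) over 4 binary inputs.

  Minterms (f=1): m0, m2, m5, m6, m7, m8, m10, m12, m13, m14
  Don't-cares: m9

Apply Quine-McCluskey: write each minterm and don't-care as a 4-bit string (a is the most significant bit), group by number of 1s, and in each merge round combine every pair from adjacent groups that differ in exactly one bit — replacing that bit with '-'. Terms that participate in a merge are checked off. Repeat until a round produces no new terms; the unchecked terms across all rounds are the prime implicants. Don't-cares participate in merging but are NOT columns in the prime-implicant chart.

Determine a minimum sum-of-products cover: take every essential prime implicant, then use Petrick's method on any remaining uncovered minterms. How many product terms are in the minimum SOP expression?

Round 0: 0000✓ 0010✓ 0101✓ 0110✓ 0111✓ 1000✓ 1001✓ 1010✓ 1100✓ 1101✓ 1110✓
Round 1: -000✓ -010✓ -101 -110✓ 0-10✓ 00-0✓ 01-1 011- 1-00✓ 1-01✓ 1-10✓ 10-0✓ 100-✓ 11-0✓ 110-✓
Round 2: --10 -0-0 1--0 1-0-
PIs = {--10, -0-0, -101, 01-1, 011-, 1--0, 1-0-}
Coverage chart:
  m0: -0-0 ←essential
  m2: --10,-0-0
  m5: -101,01-1
  m6: --10,011-
  m7: 01-1,011-
  m8: -0-0,1--0,1-0-
  m10: --10,-0-0,1--0
  m12: 1--0,1-0-
  m13: -101,1-0-
  m14: --10,1--0
Essential: -0-0
Petrick residual → --10, 01-1, 1-0-
Min cover (4 terms): cd' + b'd' + a'bd + ac'

4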